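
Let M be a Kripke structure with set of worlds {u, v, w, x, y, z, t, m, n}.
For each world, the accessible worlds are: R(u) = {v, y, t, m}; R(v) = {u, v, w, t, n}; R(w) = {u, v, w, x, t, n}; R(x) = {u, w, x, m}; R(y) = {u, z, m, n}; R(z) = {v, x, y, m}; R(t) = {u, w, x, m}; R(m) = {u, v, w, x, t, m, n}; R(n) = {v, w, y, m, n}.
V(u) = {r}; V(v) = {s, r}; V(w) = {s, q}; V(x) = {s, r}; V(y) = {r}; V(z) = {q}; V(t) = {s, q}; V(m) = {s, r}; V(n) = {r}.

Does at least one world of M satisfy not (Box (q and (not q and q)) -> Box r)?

No

Let φ = not (Box (q and (not q and q)) -> Box r). Evaluate φ at each world:
  u (successors {v, y, t, m}): φ is false.
  v (successors {u, v, w, t, n}): φ is false.
  w (successors {u, v, w, x, t, n}): φ is false.
  x (successors {u, w, x, m}): φ is false.
  y (successors {u, z, m, n}): φ is false.
  z (successors {v, x, y, m}): φ is false.
  t (successors {u, w, x, m}): φ is false.
  m (successors {u, v, w, x, t, m, n}): φ is false.
  n (successors {v, w, y, m, n}): φ is false.
For instance, at x:
  At x: Box (q and (not q and q)) -> Box r is true, so not (Box (q and (not q and q)) -> Box r) is false.
    At x: Box (q and (not q and q)) is false, Box r is false, so Box (q and (not q and q)) -> Box r is true.
      At x: Box (q and (not q and q)) requires q and (not q and q) at every successor {u, w, x, m}.
        q and (not q and q) fails at u, so Box (q and (not q and q)) is false at x.
      At x: Box r requires r at every successor {u, w, x, m}.
        r fails at w, so Box r is false at x.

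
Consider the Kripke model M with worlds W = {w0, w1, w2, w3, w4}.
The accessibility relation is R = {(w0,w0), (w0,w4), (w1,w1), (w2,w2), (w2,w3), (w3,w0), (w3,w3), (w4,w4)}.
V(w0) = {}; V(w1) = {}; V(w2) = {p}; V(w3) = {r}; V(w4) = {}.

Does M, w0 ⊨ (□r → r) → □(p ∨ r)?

No

At w0: □r → r is true, □(p ∨ r) is false, so (□r → r) → □(p ∨ r) is false.
  At w0: □r is false, r is false, so □r → r is true.
    At w0: □r requires r at every successor {w0, w4}.
      r fails at w0, so □r is false at w0.
  At w0: □(p ∨ r) requires p ∨ r at every successor {w0, w4}.
    p ∨ r fails at w0, so □(p ∨ r) is false at w0.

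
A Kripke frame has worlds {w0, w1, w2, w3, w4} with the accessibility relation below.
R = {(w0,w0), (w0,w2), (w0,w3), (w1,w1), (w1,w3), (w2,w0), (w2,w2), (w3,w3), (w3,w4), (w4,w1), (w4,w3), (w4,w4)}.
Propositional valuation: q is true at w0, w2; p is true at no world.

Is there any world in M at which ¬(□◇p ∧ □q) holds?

Yes

Let φ = ¬(□◇p ∧ □q). Evaluate φ at each world:
  w0 (successors {w0, w2, w3}): φ is true.
  w1 (successors {w1, w3}): φ is true.
  w2 (successors {w0, w2}): φ is true.
  w3 (successors {w3, w4}): φ is true.
  w4 (successors {w1, w3, w4}): φ is true.
Detail at w0 (witness):
  At w0: □◇p ∧ □q is false, so ¬(□◇p ∧ □q) is true.
    At w0: □◇p is false, □q is false, so □◇p ∧ □q is false.
      At w0: □◇p requires ◇p at every successor {w0, w2, w3}.
        ◇p fails at w0, so □◇p is false at w0.
      At w0: □q requires q at every successor {w0, w2, w3}.
        q fails at w3, so □q is false at w0.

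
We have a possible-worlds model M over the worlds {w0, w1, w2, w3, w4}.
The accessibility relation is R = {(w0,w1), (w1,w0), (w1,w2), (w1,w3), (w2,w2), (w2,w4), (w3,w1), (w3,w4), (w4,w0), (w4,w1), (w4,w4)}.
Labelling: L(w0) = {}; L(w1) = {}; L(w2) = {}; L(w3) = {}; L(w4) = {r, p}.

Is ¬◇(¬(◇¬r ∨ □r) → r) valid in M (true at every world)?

Recall that □ψ holds at a world iff ψ holds at every accessible world, and ◇ψ holds iff ψ holds at some accessible world.
Let φ = ¬◇(¬(◇¬r ∨ □r) → r). Evaluate φ at each world:
  w0 (successors {w1}): φ is false.
  w1 (successors {w0, w2, w3}): φ is false.
  w2 (successors {w2, w4}): φ is false.
  w3 (successors {w1, w4}): φ is false.
  w4 (successors {w0, w1, w4}): φ is false.
Detail at w0 (counterexample):
  At w0: ◇(¬(◇¬r ∨ □r) → r) is true, so ¬◇(¬(◇¬r ∨ □r) → r) is false.
    At w0: ◇(¬(◇¬r ∨ □r) → r) requires ¬(◇¬r ∨ □r) → r at some successor in {w1}.
      ¬(◇¬r ∨ □r) → r holds at w1, so ◇(¬(◇¬r ∨ □r) → r) is true at w0.

No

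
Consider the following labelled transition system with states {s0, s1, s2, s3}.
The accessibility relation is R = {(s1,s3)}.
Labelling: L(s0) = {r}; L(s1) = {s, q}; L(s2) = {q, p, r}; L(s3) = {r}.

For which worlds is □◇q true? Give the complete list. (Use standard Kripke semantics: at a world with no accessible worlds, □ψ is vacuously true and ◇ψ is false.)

s0, s2, s3

Recall that □ψ holds at a world iff ψ holds at every accessible world, and ◇ψ holds iff ψ holds at some accessible world.
Let φ = □◇q. Evaluate φ at each world:
  s0 (successors ∅): φ is true.
  s1 (successors {s3}): φ is false.
  s2 (successors ∅): φ is true.
  s3 (successors ∅): φ is true.
For instance, at s1:
  At s1: □◇q requires ◇q at every successor {s3}.
    ◇q fails at s3, so □◇q is false at s1.
      At s3: no accessible worlds, so ◇q is false.
Satisfying worlds: {s0, s2, s3}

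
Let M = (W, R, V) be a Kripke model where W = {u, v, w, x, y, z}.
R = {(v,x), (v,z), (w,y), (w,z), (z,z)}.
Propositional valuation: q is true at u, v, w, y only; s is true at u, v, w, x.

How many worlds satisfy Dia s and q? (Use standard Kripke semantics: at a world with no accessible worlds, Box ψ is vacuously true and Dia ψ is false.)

1

Let φ = Dia s and q. Evaluate φ at each world:
  u (successors ∅): φ is false.
  v (successors {x, z}): φ is true.
  w (successors {y, z}): φ is false.
  x (successors ∅): φ is false.
  y (successors ∅): φ is false.
  z (successors {z}): φ is false.
For instance, at w:
  At w: Dia s is false, q is true, so Dia s and q is false.
    At w: Dia s requires s at some successor in {y, z}.
      At y: s is false.
      At z: s is false.
    So Dia s is false at w.
Satisfying worlds: {v}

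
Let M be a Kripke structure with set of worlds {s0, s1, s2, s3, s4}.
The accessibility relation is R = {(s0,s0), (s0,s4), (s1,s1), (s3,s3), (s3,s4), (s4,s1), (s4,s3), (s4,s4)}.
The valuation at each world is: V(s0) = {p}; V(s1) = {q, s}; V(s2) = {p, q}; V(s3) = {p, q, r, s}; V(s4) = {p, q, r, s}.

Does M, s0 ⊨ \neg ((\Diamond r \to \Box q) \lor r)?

Recall that \Box ψ holds at a world iff ψ holds at every accessible world, and \Diamond ψ holds iff ψ holds at some accessible world.
At s0: (\Diamond r \to \Box q) \lor r is false, so \neg ((\Diamond r \to \Box q) \lor r) is true.
  At s0: \Diamond r \to \Box q is false, r is false, so (\Diamond r \to \Box q) \lor r is false.
    At s0: \Diamond r is true, \Box q is false, so \Diamond r \to \Box q is false.
      At s0: \Diamond r requires r at some successor in {s0, s4}.
        r holds at s4, so \Diamond r is true at s0.
      At s0: \Box q requires q at every successor {s0, s4}.
        q fails at s0, so \Box q is false at s0.

Yes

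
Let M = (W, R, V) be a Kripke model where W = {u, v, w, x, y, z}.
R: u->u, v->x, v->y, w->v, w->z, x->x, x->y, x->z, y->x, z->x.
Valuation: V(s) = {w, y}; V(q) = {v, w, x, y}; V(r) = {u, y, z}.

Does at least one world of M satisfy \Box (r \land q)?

No

Let φ = \Box (r \land q). Evaluate φ at each world:
  u (successors {u}): φ is false.
  v (successors {x, y}): φ is false.
  w (successors {v, z}): φ is false.
  x (successors {x, y, z}): φ is false.
  y (successors {x}): φ is false.
  z (successors {x}): φ is false.
For instance, at y:
  At y: \Box (r \land q) requires r \land q at every successor {x}.
    r \land q fails at x, so \Box (r \land q) is false at y.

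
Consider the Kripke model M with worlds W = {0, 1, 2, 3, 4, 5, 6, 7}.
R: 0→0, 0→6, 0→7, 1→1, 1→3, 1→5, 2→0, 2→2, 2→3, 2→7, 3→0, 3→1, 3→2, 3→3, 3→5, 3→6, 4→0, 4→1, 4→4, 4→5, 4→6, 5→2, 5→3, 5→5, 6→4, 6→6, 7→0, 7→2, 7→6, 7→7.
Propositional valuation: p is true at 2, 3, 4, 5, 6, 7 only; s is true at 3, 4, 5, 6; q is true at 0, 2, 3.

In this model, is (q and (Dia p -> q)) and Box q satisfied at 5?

No

Recall that Box ψ holds at a world iff ψ holds at every accessible world, and Dia ψ holds iff ψ holds at some accessible world.
At 5: q and (Dia p -> q) is false, Box q is false, so (q and (Dia p -> q)) and Box q is false.
  At 5: q is false, Dia p -> q is false, so q and (Dia p -> q) is false.
    At 5: Dia p is true, q is false, so Dia p -> q is false.
      At 5: Dia p requires p at some successor in {2, 3, 5}.
        p holds at 2, so Dia p is true at 5.
  At 5: Box q requires q at every successor {2, 3, 5}.
    q fails at 5, so Box q is false at 5.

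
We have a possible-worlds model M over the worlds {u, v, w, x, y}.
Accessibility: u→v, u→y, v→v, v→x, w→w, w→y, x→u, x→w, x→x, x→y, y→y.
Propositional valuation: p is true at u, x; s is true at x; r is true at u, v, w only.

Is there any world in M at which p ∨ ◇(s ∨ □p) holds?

Let φ = p ∨ ◇(s ∨ □p). Evaluate φ at each world:
  u (successors {v, y}): φ is true.
  v (successors {v, x}): φ is true.
  w (successors {w, y}): φ is false.
  x (successors {u, w, x, y}): φ is true.
  y (successors {y}): φ is false.
Detail at u (witness):
  At u: p is true, ◇(s ∨ □p) is false, so p ∨ ◇(s ∨ □p) is true.
    At u: ◇(s ∨ □p) requires s ∨ □p at some successor in {v, y}.
      At v: s ∨ □p is false.
      At y: s ∨ □p is false.
    So ◇(s ∨ □p) is false at u.

Yes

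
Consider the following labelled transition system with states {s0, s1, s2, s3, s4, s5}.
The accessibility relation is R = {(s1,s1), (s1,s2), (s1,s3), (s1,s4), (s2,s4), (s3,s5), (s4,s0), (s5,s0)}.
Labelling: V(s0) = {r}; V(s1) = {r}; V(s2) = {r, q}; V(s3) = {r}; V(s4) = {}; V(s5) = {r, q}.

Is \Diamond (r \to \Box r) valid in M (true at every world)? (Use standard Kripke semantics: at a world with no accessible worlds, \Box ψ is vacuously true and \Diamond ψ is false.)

Let φ = \Diamond (r \to \Box r). Evaluate φ at each world:
  s0 (successors ∅): φ is false.
  s1 (successors {s1, s2, s3, s4}): φ is true.
  s2 (successors {s4}): φ is true.
  s3 (successors {s5}): φ is true.
  s4 (successors {s0}): φ is true.
  s5 (successors {s0}): φ is true.
Detail at s0 (counterexample):
  At s0: no accessible worlds, so \Diamond (r \to \Box r) is false.

No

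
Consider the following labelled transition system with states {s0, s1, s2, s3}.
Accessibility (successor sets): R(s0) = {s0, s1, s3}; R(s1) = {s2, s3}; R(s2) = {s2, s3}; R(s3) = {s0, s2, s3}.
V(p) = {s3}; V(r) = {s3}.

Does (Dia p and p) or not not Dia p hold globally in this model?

Yes

Recall that Dia ψ holds at a world iff ψ holds at some accessible world.
Let φ = (Dia p and p) or not not Dia p. Evaluate φ at each world:
  s0 (successors {s0, s1, s3}): φ is true.
  s1 (successors {s2, s3}): φ is true.
  s2 (successors {s2, s3}): φ is true.
  s3 (successors {s0, s2, s3}): φ is true.
For instance, at s1:
  At s1: Dia p and p is false, not not Dia p is true, so (Dia p and p) or not not Dia p is true.
    At s1: Dia p is true, p is false, so Dia p and p is false.
      At s1: Dia p requires p at some successor in {s2, s3}.
        p holds at s3, so Dia p is true at s1.
    At s1: not Dia p is false, so not not Dia p is true.
      At s1: Dia p is true, so not Dia p is false.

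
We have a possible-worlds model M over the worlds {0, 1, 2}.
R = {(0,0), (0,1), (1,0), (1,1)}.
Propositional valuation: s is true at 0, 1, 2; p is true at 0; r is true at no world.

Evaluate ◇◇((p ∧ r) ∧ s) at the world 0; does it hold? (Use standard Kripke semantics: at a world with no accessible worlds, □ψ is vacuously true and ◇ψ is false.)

At 0: ◇◇((p ∧ r) ∧ s) requires ◇((p ∧ r) ∧ s) at some successor in {0, 1}.
  At 0: ◇((p ∧ r) ∧ s) is false.
  At 1: ◇((p ∧ r) ∧ s) is false.
So ◇◇((p ∧ r) ∧ s) is false at 0.

No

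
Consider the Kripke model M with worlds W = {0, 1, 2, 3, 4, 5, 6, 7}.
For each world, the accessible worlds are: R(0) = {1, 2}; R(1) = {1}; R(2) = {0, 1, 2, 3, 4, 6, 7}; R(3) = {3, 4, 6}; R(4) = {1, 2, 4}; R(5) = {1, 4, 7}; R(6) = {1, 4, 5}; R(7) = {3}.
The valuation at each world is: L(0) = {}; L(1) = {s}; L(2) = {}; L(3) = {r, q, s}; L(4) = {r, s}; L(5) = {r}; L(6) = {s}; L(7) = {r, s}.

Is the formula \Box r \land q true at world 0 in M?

Recall that \Box ψ holds at a world iff ψ holds at every accessible world, and \Diamond ψ holds iff ψ holds at some accessible world.
At 0: \Box r is false, q is false, so \Box r \land q is false.
  At 0: \Box r requires r at every successor {1, 2}.
    r fails at 1, so \Box r is false at 0.

No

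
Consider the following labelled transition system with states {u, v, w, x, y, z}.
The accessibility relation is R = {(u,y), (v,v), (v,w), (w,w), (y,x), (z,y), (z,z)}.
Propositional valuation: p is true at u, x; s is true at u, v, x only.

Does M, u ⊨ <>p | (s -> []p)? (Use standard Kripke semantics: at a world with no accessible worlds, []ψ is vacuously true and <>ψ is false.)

At u: <>p is false, s -> []p is false, so <>p | (s -> []p) is false.
  At u: <>p requires p at some successor in {y}.
    At y: p is false.
  So <>p is false at u.
  At u: s is true, []p is false, so s -> []p is false.
    At u: []p requires p at every successor {y}.
      p fails at y, so []p is false at u.

No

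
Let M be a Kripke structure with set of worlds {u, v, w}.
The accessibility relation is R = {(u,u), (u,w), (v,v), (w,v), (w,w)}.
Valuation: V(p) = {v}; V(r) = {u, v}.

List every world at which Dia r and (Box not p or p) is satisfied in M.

u, v

Let φ = Dia r and (Box not p or p). Evaluate φ at each world:
  u (successors {u, w}): φ is true.
  v (successors {v}): φ is true.
  w (successors {v, w}): φ is false.
For instance, at w:
  At w: Dia r is true, Box not p or p is false, so Dia r and (Box not p or p) is false.
    At w: Dia r requires r at some successor in {v, w}.
      r holds at v, so Dia r is true at w.
    At w: Box not p is false, p is false, so Box not p or p is false.
      At w: Box not p requires not p at every successor {v, w}.
        not p fails at v, so Box not p is false at w.
Satisfying worlds: {u, v}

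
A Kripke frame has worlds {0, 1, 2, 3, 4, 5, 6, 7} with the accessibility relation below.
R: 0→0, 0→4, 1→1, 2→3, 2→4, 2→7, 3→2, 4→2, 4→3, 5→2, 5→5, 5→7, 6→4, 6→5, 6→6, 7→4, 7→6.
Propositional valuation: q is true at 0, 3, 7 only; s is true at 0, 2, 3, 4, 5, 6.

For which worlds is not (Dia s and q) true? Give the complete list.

Recall that Dia ψ holds at a world iff ψ holds at some accessible world.
Let φ = not (Dia s and q). Evaluate φ at each world:
  0 (successors {0, 4}): φ is false.
  1 (successors {1}): φ is true.
  2 (successors {3, 4, 7}): φ is true.
  3 (successors {2}): φ is false.
  4 (successors {2, 3}): φ is true.
  5 (successors {2, 5, 7}): φ is true.
  6 (successors {4, 5, 6}): φ is true.
  7 (successors {4, 6}): φ is false.
For instance, at 0:
  At 0: Dia s and q is true, so not (Dia s and q) is false.
    At 0: Dia s is true, q is true, so Dia s and q is true.
      At 0: Dia s requires s at some successor in {0, 4}.
        s holds at 0, so Dia s is true at 0.
Satisfying worlds: {1, 2, 4, 5, 6}

1, 2, 4, 5, 6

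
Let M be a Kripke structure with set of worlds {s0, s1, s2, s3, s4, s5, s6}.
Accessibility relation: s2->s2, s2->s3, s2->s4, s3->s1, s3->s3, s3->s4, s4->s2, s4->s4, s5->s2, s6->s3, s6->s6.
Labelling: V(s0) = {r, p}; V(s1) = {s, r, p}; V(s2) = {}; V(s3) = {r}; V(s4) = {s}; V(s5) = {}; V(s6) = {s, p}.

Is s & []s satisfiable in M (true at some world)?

Yes

Let φ = s & []s. Evaluate φ at each world:
  s0 (successors ∅): φ is false.
  s1 (successors ∅): φ is true.
  s2 (successors {s2, s3, s4}): φ is false.
  s3 (successors {s1, s3, s4}): φ is false.
  s4 (successors {s2, s4}): φ is false.
  s5 (successors {s2}): φ is false.
  s6 (successors {s3, s6}): φ is false.
Detail at s1 (witness):
  At s1: s is true, []s is true, so s & []s is true.
    At s1: no accessible worlds, so []s holds vacuously.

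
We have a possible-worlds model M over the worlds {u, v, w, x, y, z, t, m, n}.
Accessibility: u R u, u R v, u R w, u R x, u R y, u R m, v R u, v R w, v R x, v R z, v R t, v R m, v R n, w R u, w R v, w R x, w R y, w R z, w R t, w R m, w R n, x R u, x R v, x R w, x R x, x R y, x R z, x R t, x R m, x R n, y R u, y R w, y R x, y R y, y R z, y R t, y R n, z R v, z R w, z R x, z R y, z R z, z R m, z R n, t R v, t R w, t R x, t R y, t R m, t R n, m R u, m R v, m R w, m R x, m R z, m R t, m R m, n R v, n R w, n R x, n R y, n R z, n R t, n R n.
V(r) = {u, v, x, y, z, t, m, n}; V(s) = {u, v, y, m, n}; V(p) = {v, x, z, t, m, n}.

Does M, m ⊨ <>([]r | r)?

At m: <>([]r | r) requires []r | r at some successor in {u, v, w, x, z, t, m}.
  []r | r holds at u, so <>([]r | r) is true at m.
    At u: []r is false, r is true, so []r | r is true.
      At u: []r requires r at every successor {u, v, w, x, y, m}.
        r fails at w, so []r is false at u.

Yes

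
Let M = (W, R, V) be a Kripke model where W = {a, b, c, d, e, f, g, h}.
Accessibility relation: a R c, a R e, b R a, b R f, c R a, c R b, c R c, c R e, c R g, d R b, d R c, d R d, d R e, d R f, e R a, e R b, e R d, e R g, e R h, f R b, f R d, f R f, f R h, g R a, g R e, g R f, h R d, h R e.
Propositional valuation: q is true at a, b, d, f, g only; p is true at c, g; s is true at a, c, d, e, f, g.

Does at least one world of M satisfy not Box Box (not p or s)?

No

Let φ = not Box Box (not p or s). Evaluate φ at each world:
  a (successors {c, e}): φ is false.
  b (successors {a, f}): φ is false.
  c (successors {a, b, c, e, g}): φ is false.
  d (successors {b, c, d, e, f}): φ is false.
  e (successors {a, b, d, g, h}): φ is false.
  f (successors {b, d, f, h}): φ is false.
  g (successors {a, e, f}): φ is false.
  h (successors {d, e}): φ is false.
For instance, at h:
  At h: Box Box (not p or s) is true, so not Box Box (not p or s) is false.
    At h: Box Box (not p or s) requires Box (not p or s) at every successor {d, e}.
      At d: Box (not p or s) is true.
      At e: Box (not p or s) is true.
    So Box Box (not p or s) is true at h.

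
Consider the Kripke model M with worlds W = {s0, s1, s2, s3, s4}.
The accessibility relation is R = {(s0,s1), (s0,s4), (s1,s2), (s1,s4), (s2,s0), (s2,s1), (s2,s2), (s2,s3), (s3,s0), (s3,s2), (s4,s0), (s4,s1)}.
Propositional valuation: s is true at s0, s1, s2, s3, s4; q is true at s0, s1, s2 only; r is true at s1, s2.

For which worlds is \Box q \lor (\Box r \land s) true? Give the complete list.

Recall that \Box ψ holds at a world iff ψ holds at every accessible world, and \Diamond ψ holds iff ψ holds at some accessible world.
Let φ = \Box q \lor (\Box r \land s). Evaluate φ at each world:
  s0 (successors {s1, s4}): φ is false.
  s1 (successors {s2, s4}): φ is false.
  s2 (successors {s0, s1, s2, s3}): φ is false.
  s3 (successors {s0, s2}): φ is true.
  s4 (successors {s0, s1}): φ is true.
For instance, at s0:
  At s0: \Box q is false, \Box r \land s is false, so \Box q \lor (\Box r \land s) is false.
    At s0: \Box q requires q at every successor {s1, s4}.
      q fails at s4, so \Box q is false at s0.
    At s0: \Box r is false, s is true, so \Box r \land s is false.
      At s0: \Box r requires r at every successor {s1, s4}.
        r fails at s4, so \Box r is false at s0.
Satisfying worlds: {s3, s4}

s3, s4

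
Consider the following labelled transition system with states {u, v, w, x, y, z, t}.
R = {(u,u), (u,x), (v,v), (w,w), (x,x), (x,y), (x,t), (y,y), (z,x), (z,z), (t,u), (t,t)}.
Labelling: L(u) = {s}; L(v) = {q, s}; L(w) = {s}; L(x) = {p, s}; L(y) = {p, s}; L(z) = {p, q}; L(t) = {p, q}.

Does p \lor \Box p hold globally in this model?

Let φ = p \lor \Box p. Evaluate φ at each world:
  u (successors {u, x}): φ is false.
  v (successors {v}): φ is false.
  w (successors {w}): φ is false.
  x (successors {x, y, t}): φ is true.
  y (successors {y}): φ is true.
  z (successors {x, z}): φ is true.
  t (successors {u, t}): φ is true.
Detail at u (counterexample):
  At u: p is false, \Box p is false, so p \lor \Box p is false.
    At u: \Box p requires p at every successor {u, x}.
      p fails at u, so \Box p is false at u.

No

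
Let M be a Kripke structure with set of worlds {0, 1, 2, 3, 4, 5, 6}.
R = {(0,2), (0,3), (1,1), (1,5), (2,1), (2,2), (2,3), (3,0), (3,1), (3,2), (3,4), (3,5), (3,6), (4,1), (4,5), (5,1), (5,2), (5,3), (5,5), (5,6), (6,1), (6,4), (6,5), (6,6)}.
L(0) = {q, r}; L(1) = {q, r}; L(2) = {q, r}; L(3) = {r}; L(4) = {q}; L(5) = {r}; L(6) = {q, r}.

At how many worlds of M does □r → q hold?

Recall that □ψ holds at a world iff ψ holds at every accessible world, and ◇ψ holds iff ψ holds at some accessible world.
Let φ = □r → q. Evaluate φ at each world:
  0 (successors {2, 3}): φ is true.
  1 (successors {1, 5}): φ is true.
  2 (successors {1, 2, 3}): φ is true.
  3 (successors {0, 1, 2, 4, 5, 6}): φ is true.
  4 (successors {1, 5}): φ is true.
  5 (successors {1, 2, 3, 5, 6}): φ is false.
  6 (successors {1, 4, 5, 6}): φ is true.
For instance, at 5:
  At 5: □r is true, q is false, so □r → q is false.
    At 5: □r requires r at every successor {1, 2, 3, 5, 6}.
      At 1: r is true.
      At 2: r is true.
      At 3: r is true.
      At 5: r is true.
      At 6: r is true.
    So □r is true at 5.
Satisfying worlds: {0, 1, 2, 3, 4, 6}

6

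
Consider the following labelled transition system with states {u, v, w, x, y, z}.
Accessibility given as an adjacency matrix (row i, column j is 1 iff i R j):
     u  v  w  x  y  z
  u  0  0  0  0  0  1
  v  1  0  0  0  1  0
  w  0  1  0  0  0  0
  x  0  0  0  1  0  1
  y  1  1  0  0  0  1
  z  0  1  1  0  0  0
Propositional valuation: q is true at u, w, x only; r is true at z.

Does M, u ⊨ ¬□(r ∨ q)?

No

Recall that □ψ holds at a world iff ψ holds at every accessible world, and ◇ψ holds iff ψ holds at some accessible world.
At u: □(r ∨ q) is true, so ¬□(r ∨ q) is false.
  At u: □(r ∨ q) requires r ∨ q at every successor {z}.
    At z: r ∨ q is true.
  So □(r ∨ q) is true at u.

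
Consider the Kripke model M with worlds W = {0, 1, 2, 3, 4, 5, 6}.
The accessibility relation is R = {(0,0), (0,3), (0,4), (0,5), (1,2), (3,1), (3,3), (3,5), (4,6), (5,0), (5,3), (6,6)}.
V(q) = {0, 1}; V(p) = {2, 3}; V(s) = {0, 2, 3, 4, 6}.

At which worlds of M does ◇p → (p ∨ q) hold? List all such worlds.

0, 1, 2, 3, 4, 6

Let φ = ◇p → (p ∨ q). Evaluate φ at each world:
  0 (successors {0, 3, 4, 5}): φ is true.
  1 (successors {2}): φ is true.
  2 (successors ∅): φ is true.
  3 (successors {1, 3, 5}): φ is true.
  4 (successors {6}): φ is true.
  5 (successors {0, 3}): φ is false.
  6 (successors {6}): φ is true.
For instance, at 1:
  At 1: ◇p is true, p ∨ q is true, so ◇p → (p ∨ q) is true.
    At 1: ◇p requires p at some successor in {2}.
      p holds at 2, so ◇p is true at 1.
Satisfying worlds: {0, 1, 2, 3, 4, 6}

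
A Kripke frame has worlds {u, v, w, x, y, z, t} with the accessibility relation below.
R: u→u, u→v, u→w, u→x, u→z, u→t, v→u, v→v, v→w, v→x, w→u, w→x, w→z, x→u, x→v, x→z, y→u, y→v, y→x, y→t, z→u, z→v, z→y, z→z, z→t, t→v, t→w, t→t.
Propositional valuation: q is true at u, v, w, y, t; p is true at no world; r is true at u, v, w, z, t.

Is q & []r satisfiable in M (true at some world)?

Yes

Recall that []ψ holds at a world iff ψ holds at every accessible world, and <>ψ holds iff ψ holds at some accessible world.
Let φ = q & []r. Evaluate φ at each world:
  u (successors {u, v, w, x, z, t}): φ is false.
  v (successors {u, v, w, x}): φ is false.
  w (successors {u, x, z}): φ is false.
  x (successors {u, v, z}): φ is false.
  y (successors {u, v, x, t}): φ is false.
  z (successors {u, v, y, z, t}): φ is false.
  t (successors {v, w, t}): φ is true.
Detail at t (witness):
  At t: q is true, []r is true, so q & []r is true.
    At t: []r requires r at every successor {v, w, t}.
      At v: r is true.
      At w: r is true.
      At t: r is true.
    So []r is true at t.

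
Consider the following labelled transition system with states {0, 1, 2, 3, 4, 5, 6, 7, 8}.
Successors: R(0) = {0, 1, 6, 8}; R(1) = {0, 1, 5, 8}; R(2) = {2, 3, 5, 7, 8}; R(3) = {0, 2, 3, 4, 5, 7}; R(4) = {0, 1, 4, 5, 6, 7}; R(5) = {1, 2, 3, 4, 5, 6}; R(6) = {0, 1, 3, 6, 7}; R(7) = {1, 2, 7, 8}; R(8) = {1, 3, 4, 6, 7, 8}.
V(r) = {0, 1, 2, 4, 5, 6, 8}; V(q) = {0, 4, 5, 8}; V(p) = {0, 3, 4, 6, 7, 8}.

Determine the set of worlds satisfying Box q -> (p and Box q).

0, 1, 2, 3, 4, 5, 6, 7, 8

Let φ = Box q -> (p and Box q). Evaluate φ at each world:
  0 (successors {0, 1, 6, 8}): φ is true.
  1 (successors {0, 1, 5, 8}): φ is true.
  2 (successors {2, 3, 5, 7, 8}): φ is true.
  3 (successors {0, 2, 3, 4, 5, 7}): φ is true.
  4 (successors {0, 1, 4, 5, 6, 7}): φ is true.
  5 (successors {1, 2, 3, 4, 5, 6}): φ is true.
  6 (successors {0, 1, 3, 6, 7}): φ is true.
  7 (successors {1, 2, 7, 8}): φ is true.
  8 (successors {1, 3, 4, 6, 7, 8}): φ is true.
For instance, at 3:
  At 3: Box q is false, p and Box q is false, so Box q -> (p and Box q) is true.
    At 3: Box q requires q at every successor {0, 2, 3, 4, 5, 7}.
      q fails at 2, so Box q is false at 3.
    At 3: p is true, Box q is false, so p and Box q is false.
      At 3: Box q requires q at every successor {0, 2, 3, 4, 5, 7}.
        q fails at 2, so Box q is false at 3.
Satisfying worlds: {0, 1, 2, 3, 4, 5, 6, 7, 8}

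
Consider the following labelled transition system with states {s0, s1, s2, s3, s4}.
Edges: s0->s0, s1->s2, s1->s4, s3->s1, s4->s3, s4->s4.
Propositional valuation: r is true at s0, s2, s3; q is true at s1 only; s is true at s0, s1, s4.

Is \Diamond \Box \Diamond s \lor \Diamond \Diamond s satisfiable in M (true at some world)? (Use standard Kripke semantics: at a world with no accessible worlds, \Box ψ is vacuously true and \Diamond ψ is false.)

Yes

Let φ = \Diamond \Box \Diamond s \lor \Diamond \Diamond s. Evaluate φ at each world:
  s0 (successors {s0}): φ is true.
  s1 (successors {s2, s4}): φ is true.
  s2 (successors ∅): φ is false.
  s3 (successors {s1}): φ is true.
  s4 (successors {s3, s4}): φ is true.
Detail at s0 (witness):
  At s0: \Diamond \Box \Diamond s is true, \Diamond \Diamond s is true, so \Diamond \Box \Diamond s \lor \Diamond \Diamond s is true.
    At s0: \Diamond \Box \Diamond s requires \Box \Diamond s at some successor in {s0}.
      \Box \Diamond s holds at s0, so \Diamond \Box \Diamond s is true at s0.
    At s0: \Diamond \Diamond s requires \Diamond s at some successor in {s0}.
      \Diamond s holds at s0, so \Diamond \Diamond s is true at s0.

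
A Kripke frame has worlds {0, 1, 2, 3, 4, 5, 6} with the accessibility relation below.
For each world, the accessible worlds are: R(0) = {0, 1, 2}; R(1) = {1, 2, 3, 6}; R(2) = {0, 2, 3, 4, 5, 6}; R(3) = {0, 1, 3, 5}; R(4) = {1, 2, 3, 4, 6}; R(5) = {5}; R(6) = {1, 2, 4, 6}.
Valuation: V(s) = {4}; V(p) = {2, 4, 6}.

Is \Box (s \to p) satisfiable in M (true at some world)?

Let φ = \Box (s \to p). Evaluate φ at each world:
  0 (successors {0, 1, 2}): φ is true.
  1 (successors {1, 2, 3, 6}): φ is true.
  2 (successors {0, 2, 3, 4, 5, 6}): φ is true.
  3 (successors {0, 1, 3, 5}): φ is true.
  4 (successors {1, 2, 3, 4, 6}): φ is true.
  5 (successors {5}): φ is true.
  6 (successors {1, 2, 4, 6}): φ is true.
Detail at 0 (witness):
  At 0: \Box (s \to p) requires s \to p at every successor {0, 1, 2}.
    At 0: s \to p is true.
    At 1: s \to p is true.
    At 2: s \to p is true.
  So \Box (s \to p) is true at 0.

Yes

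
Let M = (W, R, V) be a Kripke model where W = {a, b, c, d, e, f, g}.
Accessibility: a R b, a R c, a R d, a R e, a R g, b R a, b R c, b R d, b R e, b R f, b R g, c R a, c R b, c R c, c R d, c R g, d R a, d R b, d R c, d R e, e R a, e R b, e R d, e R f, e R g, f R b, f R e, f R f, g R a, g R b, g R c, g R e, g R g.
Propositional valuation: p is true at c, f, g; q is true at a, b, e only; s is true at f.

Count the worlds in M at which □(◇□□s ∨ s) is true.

0

Recall that □ψ holds at a world iff ψ holds at every accessible world, and ◇ψ holds iff ψ holds at some accessible world.
Let φ = □(◇□□s ∨ s). Evaluate φ at each world:
  a (successors {b, c, d, e, g}): φ is false.
  b (successors {a, c, d, e, f, g}): φ is false.
  c (successors {a, b, c, d, g}): φ is false.
  d (successors {a, b, c, e}): φ is false.
  e (successors {a, b, d, f, g}): φ is false.
  f (successors {b, e, f}): φ is false.
  g (successors {a, b, c, e, g}): φ is false.
For instance, at g:
  At g: □(◇□□s ∨ s) requires ◇□□s ∨ s at every successor {a, b, c, e, g}.
    ◇□□s ∨ s fails at a, so □(◇□□s ∨ s) is false at g.
      At a: ◇□□s is false, s is false, so ◇□□s ∨ s is false.
Satisfying worlds: none.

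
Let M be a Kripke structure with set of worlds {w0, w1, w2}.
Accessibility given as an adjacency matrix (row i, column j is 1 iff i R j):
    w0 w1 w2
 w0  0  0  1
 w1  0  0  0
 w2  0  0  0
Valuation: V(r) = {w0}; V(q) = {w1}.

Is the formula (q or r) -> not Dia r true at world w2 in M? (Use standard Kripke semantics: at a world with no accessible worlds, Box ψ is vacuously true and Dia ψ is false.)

Yes

Recall that Dia ψ holds at a world iff ψ holds at some accessible world.
At w2: q or r is false, not Dia r is true, so (q or r) -> not Dia r is true.
  At w2: Dia r is false, so not Dia r is true.
    At w2: no accessible worlds, so Dia r is false.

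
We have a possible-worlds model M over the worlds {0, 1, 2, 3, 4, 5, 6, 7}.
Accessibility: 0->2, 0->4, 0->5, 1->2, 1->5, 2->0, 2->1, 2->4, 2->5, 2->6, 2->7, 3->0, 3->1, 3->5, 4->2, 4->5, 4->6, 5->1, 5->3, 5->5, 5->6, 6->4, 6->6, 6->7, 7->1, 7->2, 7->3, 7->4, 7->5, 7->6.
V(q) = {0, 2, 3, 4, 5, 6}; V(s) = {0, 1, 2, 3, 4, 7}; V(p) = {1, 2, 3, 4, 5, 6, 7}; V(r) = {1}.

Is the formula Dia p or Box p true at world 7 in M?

At 7: Dia p is true, Box p is true, so Dia p or Box p is true.
  At 7: Dia p requires p at some successor in {1, 2, 3, 4, 5, 6}.
    p holds at 1, so Dia p is true at 7.
  At 7: Box p requires p at every successor {1, 2, 3, 4, 5, 6}.
    At 1: p is true.
    At 2: p is true.
    At 3: p is true.
    At 4: p is true.
    At 5: p is true.
    At 6: p is true.
  So Box p is true at 7.

Yes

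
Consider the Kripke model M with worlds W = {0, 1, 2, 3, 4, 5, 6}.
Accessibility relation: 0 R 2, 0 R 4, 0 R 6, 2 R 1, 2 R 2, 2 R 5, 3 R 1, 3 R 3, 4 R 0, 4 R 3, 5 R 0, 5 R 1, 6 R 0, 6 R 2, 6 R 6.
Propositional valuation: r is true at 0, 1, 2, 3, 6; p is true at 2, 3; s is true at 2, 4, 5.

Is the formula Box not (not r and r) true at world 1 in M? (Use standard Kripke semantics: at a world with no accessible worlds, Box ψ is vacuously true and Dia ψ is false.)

Yes

Recall that Box ψ holds at a world iff ψ holds at every accessible world, and Dia ψ holds iff ψ holds at some accessible world.
At 1: no accessible worlds, so Box not (not r and r) holds vacuously.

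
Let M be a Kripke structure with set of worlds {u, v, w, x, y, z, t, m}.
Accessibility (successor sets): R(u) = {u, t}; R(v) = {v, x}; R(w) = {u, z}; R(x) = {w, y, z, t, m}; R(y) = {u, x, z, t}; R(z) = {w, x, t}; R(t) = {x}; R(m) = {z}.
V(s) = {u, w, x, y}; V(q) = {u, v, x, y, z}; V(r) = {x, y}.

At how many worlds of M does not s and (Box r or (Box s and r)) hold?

Let φ = not s and (Box r or (Box s and r)). Evaluate φ at each world:
  u (successors {u, t}): φ is false.
  v (successors {v, x}): φ is false.
  w (successors {u, z}): φ is false.
  x (successors {w, y, z, t, m}): φ is false.
  y (successors {u, x, z, t}): φ is false.
  z (successors {w, x, t}): φ is false.
  t (successors {x}): φ is true.
  m (successors {z}): φ is false.
For instance, at v:
  At v: not s is true, Box r or (Box s and r) is false, so not s and (Box r or (Box s and r)) is false.
    At v: Box r is false, Box s and r is false, so Box r or (Box s and r) is false.
      At v: Box r requires r at every successor {v, x}.
        r fails at v, so Box r is false at v.
      At v: Box s is false, r is false, so Box s and r is false.
Satisfying worlds: {t}

1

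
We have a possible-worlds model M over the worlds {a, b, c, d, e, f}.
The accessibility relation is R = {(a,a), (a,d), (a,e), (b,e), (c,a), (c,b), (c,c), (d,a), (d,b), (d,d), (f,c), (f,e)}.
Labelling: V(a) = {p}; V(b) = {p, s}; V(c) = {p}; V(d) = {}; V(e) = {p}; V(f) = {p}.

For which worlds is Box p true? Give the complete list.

Let φ = Box p. Evaluate φ at each world:
  a (successors {a, d, e}): φ is false.
  b (successors {e}): φ is true.
  c (successors {a, b, c}): φ is true.
  d (successors {a, b, d}): φ is false.
  e (successors ∅): φ is true.
  f (successors {c, e}): φ is true.
For instance, at c:
  At c: Box p requires p at every successor {a, b, c}.
    At a: p is true.
    At b: p is true.
    At c: p is true.
  So Box p is true at c.
Satisfying worlds: {b, c, e, f}

b, c, e, f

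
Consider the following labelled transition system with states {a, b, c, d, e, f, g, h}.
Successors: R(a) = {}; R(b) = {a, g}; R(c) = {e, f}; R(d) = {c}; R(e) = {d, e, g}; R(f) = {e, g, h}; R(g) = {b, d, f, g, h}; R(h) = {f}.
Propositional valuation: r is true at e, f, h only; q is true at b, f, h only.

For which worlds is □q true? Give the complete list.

Let φ = □q. Evaluate φ at each world:
  a (successors ∅): φ is true.
  b (successors {a, g}): φ is false.
  c (successors {e, f}): φ is false.
  d (successors {c}): φ is false.
  e (successors {d, e, g}): φ is false.
  f (successors {e, g, h}): φ is false.
  g (successors {b, d, f, g, h}): φ is false.
  h (successors {f}): φ is true.
For instance, at d:
  At d: □q requires q at every successor {c}.
    q fails at c, so □q is false at d.
Satisfying worlds: {a, h}

a, h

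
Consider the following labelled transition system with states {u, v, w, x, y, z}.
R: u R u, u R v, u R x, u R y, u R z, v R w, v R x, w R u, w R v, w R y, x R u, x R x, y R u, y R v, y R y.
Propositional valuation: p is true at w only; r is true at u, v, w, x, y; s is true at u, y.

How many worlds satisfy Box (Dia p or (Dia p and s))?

Let φ = Box (Dia p or (Dia p and s)). Evaluate φ at each world:
  u (successors {u, v, x, y, z}): φ is false.
  v (successors {w, x}): φ is false.
  w (successors {u, v, y}): φ is false.
  x (successors {u, x}): φ is false.
  y (successors {u, v, y}): φ is false.
  z (successors ∅): φ is true.
For instance, at y:
  At y: Box (Dia p or (Dia p and s)) requires Dia p or (Dia p and s) at every successor {u, v, y}.
    Dia p or (Dia p and s) fails at u, so Box (Dia p or (Dia p and s)) is false at y.
      At u: Dia p is false, Dia p and s is false, so Dia p or (Dia p and s) is false.
Satisfying worlds: {z}

1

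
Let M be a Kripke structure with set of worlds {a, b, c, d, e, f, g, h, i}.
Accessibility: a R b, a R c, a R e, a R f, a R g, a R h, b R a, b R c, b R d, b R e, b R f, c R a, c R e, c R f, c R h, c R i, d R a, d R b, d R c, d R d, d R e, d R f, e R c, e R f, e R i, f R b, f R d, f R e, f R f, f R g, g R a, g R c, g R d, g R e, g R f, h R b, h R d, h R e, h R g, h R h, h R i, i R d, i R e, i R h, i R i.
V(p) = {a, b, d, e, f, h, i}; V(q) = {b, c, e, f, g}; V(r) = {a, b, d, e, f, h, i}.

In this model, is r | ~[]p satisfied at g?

Yes

Recall that []ψ holds at a world iff ψ holds at every accessible world, and <>ψ holds iff ψ holds at some accessible world.
At g: r is false, ~[]p is true, so r | ~[]p is true.
  At g: []p is false, so ~[]p is true.
    At g: []p requires p at every successor {a, c, d, e, f}.
      p fails at c, so []p is false at g.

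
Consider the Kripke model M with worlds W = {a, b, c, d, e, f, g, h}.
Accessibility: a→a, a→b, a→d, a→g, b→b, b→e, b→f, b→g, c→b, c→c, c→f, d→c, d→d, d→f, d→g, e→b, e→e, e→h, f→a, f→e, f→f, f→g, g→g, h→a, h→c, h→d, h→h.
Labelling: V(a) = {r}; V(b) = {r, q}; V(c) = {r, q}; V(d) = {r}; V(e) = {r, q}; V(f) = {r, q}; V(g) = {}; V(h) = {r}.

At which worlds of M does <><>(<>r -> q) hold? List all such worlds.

Recall that <>ψ holds at a world iff ψ holds at some accessible world.
Let φ = <><>(<>r -> q). Evaluate φ at each world:
  a (successors {a, b, d, g}): φ is true.
  b (successors {b, e, f, g}): φ is true.
  c (successors {b, c, f}): φ is true.
  d (successors {c, d, f, g}): φ is true.
  e (successors {b, e, h}): φ is true.
  f (successors {a, e, f, g}): φ is true.
  g (successors {g}): φ is true.
  h (successors {a, c, d, h}): φ is true.
For instance, at b:
  At b: <><>(<>r -> q) requires <>(<>r -> q) at some successor in {b, e, f, g}.
    <>(<>r -> q) holds at b, so <><>(<>r -> q) is true at b.
      At b: <>(<>r -> q) requires <>r -> q at some successor in {b, e, f, g}.
        <>r -> q holds at b, so <>(<>r -> q) is true at b.
Satisfying worlds: {a, b, c, d, e, f, g, h}

a, b, c, d, e, f, g, h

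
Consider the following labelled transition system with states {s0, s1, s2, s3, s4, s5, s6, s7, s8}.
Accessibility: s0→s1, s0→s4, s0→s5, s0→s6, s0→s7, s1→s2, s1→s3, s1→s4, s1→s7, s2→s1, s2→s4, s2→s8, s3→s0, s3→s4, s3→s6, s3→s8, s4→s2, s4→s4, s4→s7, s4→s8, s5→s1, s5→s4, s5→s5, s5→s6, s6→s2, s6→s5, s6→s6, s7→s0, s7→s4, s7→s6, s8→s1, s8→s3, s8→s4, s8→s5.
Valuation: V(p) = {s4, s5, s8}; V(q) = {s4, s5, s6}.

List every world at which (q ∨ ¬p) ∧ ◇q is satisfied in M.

s0, s1, s2, s3, s4, s5, s6, s7

Recall that ◇ψ holds at a world iff ψ holds at some accessible world.
Let φ = (q ∨ ¬p) ∧ ◇q. Evaluate φ at each world:
  s0 (successors {s1, s4, s5, s6, s7}): φ is true.
  s1 (successors {s2, s3, s4, s7}): φ is true.
  s2 (successors {s1, s4, s8}): φ is true.
  s3 (successors {s0, s4, s6, s8}): φ is true.
  s4 (successors {s2, s4, s7, s8}): φ is true.
  s5 (successors {s1, s4, s5, s6}): φ is true.
  s6 (successors {s2, s5, s6}): φ is true.
  s7 (successors {s0, s4, s6}): φ is true.
  s8 (successors {s1, s3, s4, s5}): φ is false.
For instance, at s0:
  At s0: q ∨ ¬p is true, ◇q is true, so (q ∨ ¬p) ∧ ◇q is true.
    At s0: ◇q requires q at some successor in {s1, s4, s5, s6, s7}.
      q holds at s4, so ◇q is true at s0.
Satisfying worlds: {s0, s1, s2, s3, s4, s5, s6, s7}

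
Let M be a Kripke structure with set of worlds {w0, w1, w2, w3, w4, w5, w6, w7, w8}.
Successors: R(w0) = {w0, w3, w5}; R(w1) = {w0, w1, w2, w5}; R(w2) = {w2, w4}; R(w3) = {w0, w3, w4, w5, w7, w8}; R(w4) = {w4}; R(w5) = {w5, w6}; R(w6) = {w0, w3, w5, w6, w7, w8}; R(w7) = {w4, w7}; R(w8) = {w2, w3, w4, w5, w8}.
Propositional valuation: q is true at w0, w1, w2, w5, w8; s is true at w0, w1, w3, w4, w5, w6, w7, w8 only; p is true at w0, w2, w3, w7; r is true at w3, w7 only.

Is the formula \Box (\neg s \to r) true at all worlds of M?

Let φ = \Box (\neg s \to r). Evaluate φ at each world:
  w0 (successors {w0, w3, w5}): φ is true.
  w1 (successors {w0, w1, w2, w5}): φ is false.
  w2 (successors {w2, w4}): φ is false.
  w3 (successors {w0, w3, w4, w5, w7, w8}): φ is true.
  w4 (successors {w4}): φ is true.
  w5 (successors {w5, w6}): φ is true.
  w6 (successors {w0, w3, w5, w6, w7, w8}): φ is true.
  w7 (successors {w4, w7}): φ is true.
  w8 (successors {w2, w3, w4, w5, w8}): φ is false.
Detail at w1 (counterexample):
  At w1: \Box (\neg s \to r) requires \neg s \to r at every successor {w0, w1, w2, w5}.
    \neg s \to r fails at w2, so \Box (\neg s \to r) is false at w1.

No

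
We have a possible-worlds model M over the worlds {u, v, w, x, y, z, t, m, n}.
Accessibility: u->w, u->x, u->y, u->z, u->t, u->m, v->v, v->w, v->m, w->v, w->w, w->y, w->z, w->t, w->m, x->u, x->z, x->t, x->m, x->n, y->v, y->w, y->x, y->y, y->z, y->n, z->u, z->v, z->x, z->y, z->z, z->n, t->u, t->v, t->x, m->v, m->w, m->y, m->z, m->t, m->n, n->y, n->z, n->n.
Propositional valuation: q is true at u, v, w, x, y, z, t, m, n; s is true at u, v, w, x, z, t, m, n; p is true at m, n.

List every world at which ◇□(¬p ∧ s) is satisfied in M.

u, w, x, m

Let φ = ◇□(¬p ∧ s). Evaluate φ at each world:
  u (successors {w, x, y, z, t, m}): φ is true.
  v (successors {v, w, m}): φ is false.
  w (successors {v, w, y, z, t, m}): φ is true.
  x (successors {u, z, t, m, n}): φ is true.
  y (successors {v, w, x, y, z, n}): φ is false.
  z (successors {u, v, x, y, z, n}): φ is false.
  t (successors {u, v, x}): φ is false.
  m (successors {v, w, y, z, t, n}): φ is true.
  n (successors {y, z, n}): φ is false.
For instance, at n:
  At n: ◇□(¬p ∧ s) requires □(¬p ∧ s) at some successor in {y, z, n}.
    At y: □(¬p ∧ s) is false.
    At z: □(¬p ∧ s) is false.
    At n: □(¬p ∧ s) is false.
  So ◇□(¬p ∧ s) is false at n.
Satisfying worlds: {u, w, x, m}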